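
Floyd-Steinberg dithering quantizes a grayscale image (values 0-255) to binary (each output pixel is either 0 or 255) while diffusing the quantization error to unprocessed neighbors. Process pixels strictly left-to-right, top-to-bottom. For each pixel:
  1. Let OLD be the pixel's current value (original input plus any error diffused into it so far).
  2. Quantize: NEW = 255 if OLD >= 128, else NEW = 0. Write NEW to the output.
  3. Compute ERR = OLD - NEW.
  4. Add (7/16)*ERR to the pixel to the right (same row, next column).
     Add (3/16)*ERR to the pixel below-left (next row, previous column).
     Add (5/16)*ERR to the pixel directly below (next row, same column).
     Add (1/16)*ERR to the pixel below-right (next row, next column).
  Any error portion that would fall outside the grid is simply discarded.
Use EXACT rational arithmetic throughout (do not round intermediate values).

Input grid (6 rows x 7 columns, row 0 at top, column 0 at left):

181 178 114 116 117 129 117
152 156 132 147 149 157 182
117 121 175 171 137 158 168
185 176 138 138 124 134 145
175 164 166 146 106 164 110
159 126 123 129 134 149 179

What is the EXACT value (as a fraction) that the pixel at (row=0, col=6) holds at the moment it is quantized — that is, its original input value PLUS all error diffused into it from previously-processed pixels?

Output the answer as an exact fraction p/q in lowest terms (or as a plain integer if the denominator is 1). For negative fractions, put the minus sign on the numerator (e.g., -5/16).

(0,0): OLD=181 → NEW=255, ERR=-74
(0,1): OLD=1165/8 → NEW=255, ERR=-875/8
(0,2): OLD=8467/128 → NEW=0, ERR=8467/128
(0,3): OLD=296837/2048 → NEW=255, ERR=-225403/2048
(0,4): OLD=2256035/32768 → NEW=0, ERR=2256035/32768
(0,5): OLD=83425397/524288 → NEW=255, ERR=-50268043/524288
(0,6): OLD=629590835/8388608 → NEW=0, ERR=629590835/8388608
Target (0,6): original=117, with diffused error = 629590835/8388608

Answer: 629590835/8388608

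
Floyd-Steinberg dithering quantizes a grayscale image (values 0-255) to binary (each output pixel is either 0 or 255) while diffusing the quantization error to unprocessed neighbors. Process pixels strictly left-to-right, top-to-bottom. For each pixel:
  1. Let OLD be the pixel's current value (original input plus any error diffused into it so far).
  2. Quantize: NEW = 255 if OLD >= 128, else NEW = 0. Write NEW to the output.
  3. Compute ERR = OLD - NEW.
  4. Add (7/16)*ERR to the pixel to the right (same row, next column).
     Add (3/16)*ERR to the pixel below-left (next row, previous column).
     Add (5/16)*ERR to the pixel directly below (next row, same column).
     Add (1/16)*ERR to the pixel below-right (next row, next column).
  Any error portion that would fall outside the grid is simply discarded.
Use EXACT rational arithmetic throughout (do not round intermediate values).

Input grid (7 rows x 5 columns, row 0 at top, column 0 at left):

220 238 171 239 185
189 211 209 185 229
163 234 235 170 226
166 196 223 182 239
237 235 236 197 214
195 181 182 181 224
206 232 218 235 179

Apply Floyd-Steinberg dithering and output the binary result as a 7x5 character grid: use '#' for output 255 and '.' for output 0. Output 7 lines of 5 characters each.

Answer: #####
##.##
.####
###.#
#####
#.#.#
#####

Derivation:
(0,0): OLD=220 → NEW=255, ERR=-35
(0,1): OLD=3563/16 → NEW=255, ERR=-517/16
(0,2): OLD=40157/256 → NEW=255, ERR=-25123/256
(0,3): OLD=803083/4096 → NEW=255, ERR=-241397/4096
(0,4): OLD=10434381/65536 → NEW=255, ERR=-6277299/65536
(1,0): OLD=44033/256 → NEW=255, ERR=-21247/256
(1,1): OLD=294919/2048 → NEW=255, ERR=-227321/2048
(1,2): OLD=7648147/65536 → NEW=0, ERR=7648147/65536
(1,3): OLD=50737111/262144 → NEW=255, ERR=-16109609/262144
(1,4): OLD=706732965/4194304 → NEW=255, ERR=-362814555/4194304
(2,0): OLD=3809341/32768 → NEW=0, ERR=3809341/32768
(2,1): OLD=279831407/1048576 → NEW=255, ERR=12444527/1048576
(2,2): OLD=4331905549/16777216 → NEW=255, ERR=53715469/16777216
(2,3): OLD=38459111895/268435456 → NEW=255, ERR=-29991929385/268435456
(2,4): OLD=628122205985/4294967296 → NEW=255, ERR=-467094454495/4294967296
(3,0): OLD=3431845997/16777216 → NEW=255, ERR=-846344083/16777216
(3,1): OLD=24898015977/134217728 → NEW=255, ERR=-9327504663/134217728
(3,2): OLD=744699890003/4294967296 → NEW=255, ERR=-350516770477/4294967296
(3,3): OLD=783305102299/8589934592 → NEW=0, ERR=783305102299/8589934592
(3,4): OLD=32700359310631/137438953472 → NEW=255, ERR=-2346573824729/137438953472
(4,0): OLD=447117347267/2147483648 → NEW=255, ERR=-100490982973/2147483648
(4,1): OLD=11981588128579/68719476736 → NEW=255, ERR=-5541878439101/68719476736
(4,2): OLD=206673893510989/1099511627776 → NEW=255, ERR=-73701571571891/1099511627776
(4,3): OLD=3305014850182467/17592186044416 → NEW=255, ERR=-1180992591143613/17592186044416
(4,4): OLD=52071098479756885/281474976710656 → NEW=255, ERR=-19705020581460395/281474976710656
(5,0): OLD=181700574823337/1099511627776 → NEW=255, ERR=-98674890259543/1099511627776
(5,1): OLD=888777534548283/8796093022208 → NEW=0, ERR=888777534548283/8796093022208
(5,2): OLD=52813506865423379/281474976710656 → NEW=255, ERR=-18962612195793901/281474976710656
(5,3): OLD=127487793956307037/1125899906842624 → NEW=0, ERR=127487793956307037/1125899906842624
(5,4): OLD=4457955886355714543/18014398509481984 → NEW=255, ERR=-135715733562191377/18014398509481984
(6,0): OLD=27711259594460697/140737488355328 → NEW=255, ERR=-8176799936147943/140737488355328
(6,1): OLD=990415711477784439/4503599627370496 → NEW=255, ERR=-158002193501692041/4503599627370496
(6,2): OLD=15070438795257339021/72057594037927936 → NEW=255, ERR=-3304247684414284659/72057594037927936
(6,3): OLD=282119896332857763407/1152921504606846976 → NEW=255, ERR=-11875087341888215473/1152921504606846976
(6,4): OLD=3305960044072149396201/18446744073709551616 → NEW=255, ERR=-1397959694723786265879/18446744073709551616
Row 0: #####
Row 1: ##.##
Row 2: .####
Row 3: ###.#
Row 4: #####
Row 5: #.#.#
Row 6: #####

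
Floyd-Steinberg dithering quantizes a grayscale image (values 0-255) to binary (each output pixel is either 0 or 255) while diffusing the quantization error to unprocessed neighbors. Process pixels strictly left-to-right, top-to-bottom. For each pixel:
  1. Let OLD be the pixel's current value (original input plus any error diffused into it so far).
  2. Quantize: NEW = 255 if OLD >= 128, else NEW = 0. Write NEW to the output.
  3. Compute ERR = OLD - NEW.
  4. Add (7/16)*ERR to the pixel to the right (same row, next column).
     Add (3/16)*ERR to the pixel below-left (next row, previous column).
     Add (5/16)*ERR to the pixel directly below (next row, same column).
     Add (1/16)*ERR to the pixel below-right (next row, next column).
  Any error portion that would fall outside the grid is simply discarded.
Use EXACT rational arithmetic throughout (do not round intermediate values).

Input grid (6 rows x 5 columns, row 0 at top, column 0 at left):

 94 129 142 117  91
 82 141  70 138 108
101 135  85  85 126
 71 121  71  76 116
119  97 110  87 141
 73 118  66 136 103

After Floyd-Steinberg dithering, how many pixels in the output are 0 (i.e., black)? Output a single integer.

(0,0): OLD=94 → NEW=0, ERR=94
(0,1): OLD=1361/8 → NEW=255, ERR=-679/8
(0,2): OLD=13423/128 → NEW=0, ERR=13423/128
(0,3): OLD=333577/2048 → NEW=255, ERR=-188663/2048
(0,4): OLD=1661247/32768 → NEW=0, ERR=1661247/32768
(1,0): OLD=12219/128 → NEW=0, ERR=12219/128
(1,1): OLD=186141/1024 → NEW=255, ERR=-74979/1024
(1,2): OLD=1578081/32768 → NEW=0, ERR=1578081/32768
(1,3): OLD=19181325/131072 → NEW=255, ERR=-14242035/131072
(1,4): OLD=147948679/2097152 → NEW=0, ERR=147948679/2097152
(2,0): OLD=1918607/16384 → NEW=0, ERR=1918607/16384
(2,1): OLD=93505045/524288 → NEW=255, ERR=-40188395/524288
(2,2): OLD=348665727/8388608 → NEW=0, ERR=348665727/8388608
(2,3): OLD=11471088653/134217728 → NEW=0, ERR=11471088653/134217728
(2,4): OLD=383640293659/2147483648 → NEW=255, ERR=-163968036581/2147483648
(3,0): OLD=782003103/8388608 → NEW=0, ERR=782003103/8388608
(3,1): OLD=10263809587/67108864 → NEW=255, ERR=-6848950733/67108864
(3,2): OLD=108604323745/2147483648 → NEW=0, ERR=108604323745/2147483648
(3,3): OLD=485826473849/4294967296 → NEW=0, ERR=485826473849/4294967296
(3,4): OLD=10099639089405/68719476736 → NEW=255, ERR=-7423827478275/68719476736
(4,0): OLD=138508548977/1073741824 → NEW=255, ERR=-135295616143/1073741824
(4,1): OLD=868929644017/34359738368 → NEW=0, ERR=868929644017/34359738368
(4,2): OLD=83397165532479/549755813888 → NEW=255, ERR=-56790567008961/549755813888
(4,3): OLD=528285914532849/8796093022208 → NEW=0, ERR=528285914532849/8796093022208
(4,4): OLD=19785710292177943/140737488355328 → NEW=255, ERR=-16102349238430697/140737488355328
(5,0): OLD=21091664762995/549755813888 → NEW=0, ERR=21091664762995/549755813888
(5,1): OLD=507725972495385/4398046511104 → NEW=0, ERR=507725972495385/4398046511104
(5,2): OLD=13660896218137057/140737488355328 → NEW=0, ERR=13660896218137057/140737488355328
(5,3): OLD=95322122120298735/562949953421312 → NEW=255, ERR=-48230116002135825/562949953421312
(5,4): OLD=301894024984859797/9007199254740992 → NEW=0, ERR=301894024984859797/9007199254740992
Output grid:
  Row 0: .#.#.  (3 black, running=3)
  Row 1: .#.#.  (3 black, running=6)
  Row 2: .#..#  (3 black, running=9)
  Row 3: .#..#  (3 black, running=12)
  Row 4: #.#.#  (2 black, running=14)
  Row 5: ...#.  (4 black, running=18)

Answer: 18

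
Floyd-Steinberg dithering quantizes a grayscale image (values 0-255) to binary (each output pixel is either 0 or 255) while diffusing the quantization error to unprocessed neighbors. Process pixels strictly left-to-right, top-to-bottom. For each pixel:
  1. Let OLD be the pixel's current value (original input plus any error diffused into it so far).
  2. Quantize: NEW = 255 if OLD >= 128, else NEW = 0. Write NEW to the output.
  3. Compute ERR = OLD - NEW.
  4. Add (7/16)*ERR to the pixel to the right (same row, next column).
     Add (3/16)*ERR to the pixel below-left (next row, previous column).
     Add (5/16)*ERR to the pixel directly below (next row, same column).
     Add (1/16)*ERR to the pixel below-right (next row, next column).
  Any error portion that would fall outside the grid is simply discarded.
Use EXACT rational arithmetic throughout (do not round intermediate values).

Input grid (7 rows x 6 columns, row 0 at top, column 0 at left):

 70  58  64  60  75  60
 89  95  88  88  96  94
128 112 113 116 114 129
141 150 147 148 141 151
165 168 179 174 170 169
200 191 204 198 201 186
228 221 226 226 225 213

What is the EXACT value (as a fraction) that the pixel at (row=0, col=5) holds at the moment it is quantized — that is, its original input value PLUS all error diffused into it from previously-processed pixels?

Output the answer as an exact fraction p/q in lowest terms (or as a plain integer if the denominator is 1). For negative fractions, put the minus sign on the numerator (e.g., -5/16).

(0,0): OLD=70 → NEW=0, ERR=70
(0,1): OLD=709/8 → NEW=0, ERR=709/8
(0,2): OLD=13155/128 → NEW=0, ERR=13155/128
(0,3): OLD=214965/2048 → NEW=0, ERR=214965/2048
(0,4): OLD=3962355/32768 → NEW=0, ERR=3962355/32768
(0,5): OLD=59193765/524288 → NEW=0, ERR=59193765/524288
Target (0,5): original=60, with diffused error = 59193765/524288

Answer: 59193765/524288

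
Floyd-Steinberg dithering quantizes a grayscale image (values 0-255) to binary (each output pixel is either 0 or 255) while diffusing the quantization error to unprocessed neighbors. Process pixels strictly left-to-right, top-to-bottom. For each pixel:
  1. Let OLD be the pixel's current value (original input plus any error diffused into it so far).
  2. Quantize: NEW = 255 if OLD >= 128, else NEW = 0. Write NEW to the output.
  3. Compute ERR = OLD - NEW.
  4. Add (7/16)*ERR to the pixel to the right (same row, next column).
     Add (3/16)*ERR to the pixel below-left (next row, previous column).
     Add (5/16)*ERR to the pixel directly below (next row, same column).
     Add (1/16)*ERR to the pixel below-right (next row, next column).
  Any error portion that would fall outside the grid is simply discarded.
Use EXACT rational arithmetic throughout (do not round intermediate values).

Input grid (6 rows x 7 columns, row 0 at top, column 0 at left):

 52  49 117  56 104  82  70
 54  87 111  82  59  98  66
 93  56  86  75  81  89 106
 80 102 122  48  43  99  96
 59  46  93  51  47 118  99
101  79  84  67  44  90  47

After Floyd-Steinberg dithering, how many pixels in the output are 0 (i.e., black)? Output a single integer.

(0,0): OLD=52 → NEW=0, ERR=52
(0,1): OLD=287/4 → NEW=0, ERR=287/4
(0,2): OLD=9497/64 → NEW=255, ERR=-6823/64
(0,3): OLD=9583/1024 → NEW=0, ERR=9583/1024
(0,4): OLD=1771017/16384 → NEW=0, ERR=1771017/16384
(0,5): OLD=33892927/262144 → NEW=255, ERR=-32953793/262144
(0,6): OLD=62924729/4194304 → NEW=0, ERR=62924729/4194304
(1,0): OLD=5357/64 → NEW=0, ERR=5357/64
(1,1): OLD=66203/512 → NEW=255, ERR=-64357/512
(1,2): OLD=474007/16384 → NEW=0, ERR=474007/16384
(1,3): OLD=7286715/65536 → NEW=0, ERR=7286715/65536
(1,4): OLD=496765185/4194304 → NEW=0, ERR=496765185/4194304
(1,5): OLD=4029938033/33554432 → NEW=0, ERR=4029938033/33554432
(1,6): OLD=61941950079/536870912 → NEW=0, ERR=61941950079/536870912
(2,0): OLD=783065/8192 → NEW=0, ERR=783065/8192
(2,1): OLD=18139267/262144 → NEW=0, ERR=18139267/262144
(2,2): OLD=580095369/4194304 → NEW=255, ERR=-489452151/4194304
(2,3): OLD=2775194945/33554432 → NEW=0, ERR=2775194945/33554432
(2,4): OLD=49302064033/268435456 → NEW=255, ERR=-19148977247/268435456
(2,5): OLD=1068225333787/8589934592 → NEW=0, ERR=1068225333787/8589934592
(2,6): OLD=28033126547309/137438953472 → NEW=255, ERR=-7013806588051/137438953472
(3,0): OLD=515252521/4194304 → NEW=0, ERR=515252521/4194304
(3,1): OLD=5417792981/33554432 → NEW=255, ERR=-3138587179/33554432
(3,2): OLD=17298732991/268435456 → NEW=0, ERR=17298732991/268435456
(3,3): OLD=87371372385/1073741824 → NEW=0, ERR=87371372385/1073741824
(3,4): OLD=11653961400617/137438953472 → NEW=0, ERR=11653961400617/137438953472
(3,5): OLD=176946681346155/1099511627776 → NEW=255, ERR=-103428783736725/1099511627776
(3,6): OLD=821028953309557/17592186044416 → NEW=0, ERR=821028953309557/17592186044416
(4,0): OLD=42869723111/536870912 → NEW=0, ERR=42869723111/536870912
(4,1): OLD=613882799323/8589934592 → NEW=0, ERR=613882799323/8589934592
(4,2): OLD=21140234166133/137438953472 → NEW=255, ERR=-13906698969227/137438953472
(4,3): OLD=57269903534103/1099511627776 → NEW=0, ERR=57269903534103/1099511627776
(4,4): OLD=736531229481509/8796093022208 → NEW=0, ERR=736531229481509/8796093022208
(4,5): OLD=39205975684868181/281474976710656 → NEW=255, ERR=-32570143376349099/281474976710656
(4,6): OLD=257069907103398371/4503599627370496 → NEW=0, ERR=257069907103398371/4503599627370496
(5,0): OLD=19152560547521/137438953472 → NEW=255, ERR=-15894372587839/137438953472
(5,1): OLD=40413702614155/1099511627776 → NEW=0, ERR=40413702614155/1099511627776
(5,2): OLD=727379148088301/8796093022208 → NEW=0, ERR=727379148088301/8796093022208
(5,3): OLD=9065713426101601/70368744177664 → NEW=255, ERR=-8878316339202719/70368744177664
(5,4): OLD=-15638812000649797/4503599627370496 → NEW=0, ERR=-15638812000649797/4503599627370496
(5,5): OLD=2459207010052882731/36028797018963968 → NEW=0, ERR=2459207010052882731/36028797018963968
(5,6): OLD=50421922360594333221/576460752303423488 → NEW=0, ERR=50421922360594333221/576460752303423488
Output grid:
  Row 0: ..#..#.  (5 black, running=5)
  Row 1: .#.....  (6 black, running=11)
  Row 2: ..#.#.#  (4 black, running=15)
  Row 3: .#...#.  (5 black, running=20)
  Row 4: ..#..#.  (5 black, running=25)
  Row 5: #..#...  (5 black, running=30)

Answer: 30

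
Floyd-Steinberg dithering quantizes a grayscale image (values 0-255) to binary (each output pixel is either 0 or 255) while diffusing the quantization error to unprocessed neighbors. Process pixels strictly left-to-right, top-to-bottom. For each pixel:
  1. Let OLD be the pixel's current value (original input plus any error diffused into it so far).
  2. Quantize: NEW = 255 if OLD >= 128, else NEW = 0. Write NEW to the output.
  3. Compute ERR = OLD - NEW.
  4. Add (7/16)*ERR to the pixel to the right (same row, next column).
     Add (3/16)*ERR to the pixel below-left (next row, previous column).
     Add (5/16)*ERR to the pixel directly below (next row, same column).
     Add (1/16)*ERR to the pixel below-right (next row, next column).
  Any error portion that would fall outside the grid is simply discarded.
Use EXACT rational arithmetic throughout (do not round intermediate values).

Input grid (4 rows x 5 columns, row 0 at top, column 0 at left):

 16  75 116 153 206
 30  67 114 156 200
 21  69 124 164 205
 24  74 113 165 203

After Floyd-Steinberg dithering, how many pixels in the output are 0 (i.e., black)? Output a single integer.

Answer: 11

Derivation:
(0,0): OLD=16 → NEW=0, ERR=16
(0,1): OLD=82 → NEW=0, ERR=82
(0,2): OLD=1215/8 → NEW=255, ERR=-825/8
(0,3): OLD=13809/128 → NEW=0, ERR=13809/128
(0,4): OLD=518551/2048 → NEW=255, ERR=-3689/2048
(1,0): OLD=403/8 → NEW=0, ERR=403/8
(1,1): OLD=6165/64 → NEW=0, ERR=6165/64
(1,2): OLD=305705/2048 → NEW=255, ERR=-216535/2048
(1,3): OLD=1119629/8192 → NEW=255, ERR=-969331/8192
(1,4): OLD=20239079/131072 → NEW=255, ERR=-13184281/131072
(2,0): OLD=56119/1024 → NEW=0, ERR=56119/1024
(2,1): OLD=3486621/32768 → NEW=0, ERR=3486621/32768
(2,2): OLD=63619767/524288 → NEW=0, ERR=63619767/524288
(2,3): OLD=1297239829/8388608 → NEW=255, ERR=-841855211/8388608
(2,4): OLD=16410082899/134217728 → NEW=0, ERR=16410082899/134217728
(3,0): OLD=32021815/524288 → NEW=0, ERR=32021815/524288
(3,1): OLD=671715803/4194304 → NEW=255, ERR=-397831717/4194304
(3,2): OLD=13053549929/134217728 → NEW=0, ERR=13053549929/134217728
(3,3): OLD=55484767949/268435456 → NEW=255, ERR=-12966273331/268435456
(3,4): OLD=918275910009/4294967296 → NEW=255, ERR=-176940750471/4294967296
Output grid:
  Row 0: ..#.#  (3 black, running=3)
  Row 1: ..###  (2 black, running=5)
  Row 2: ...#.  (4 black, running=9)
  Row 3: .#.##  (2 black, running=11)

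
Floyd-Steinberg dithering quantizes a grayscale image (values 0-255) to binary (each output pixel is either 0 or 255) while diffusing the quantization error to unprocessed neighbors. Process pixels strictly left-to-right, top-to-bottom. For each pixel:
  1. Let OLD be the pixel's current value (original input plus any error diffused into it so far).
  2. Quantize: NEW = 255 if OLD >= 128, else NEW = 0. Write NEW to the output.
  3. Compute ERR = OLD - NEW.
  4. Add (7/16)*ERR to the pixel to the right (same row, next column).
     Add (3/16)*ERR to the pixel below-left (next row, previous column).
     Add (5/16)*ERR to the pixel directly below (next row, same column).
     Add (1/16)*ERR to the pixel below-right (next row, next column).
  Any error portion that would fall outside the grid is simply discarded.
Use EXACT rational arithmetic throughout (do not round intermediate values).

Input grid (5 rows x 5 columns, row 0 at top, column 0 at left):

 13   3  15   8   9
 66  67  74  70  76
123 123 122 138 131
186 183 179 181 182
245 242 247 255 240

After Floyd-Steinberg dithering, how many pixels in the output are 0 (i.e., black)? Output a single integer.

(0,0): OLD=13 → NEW=0, ERR=13
(0,1): OLD=139/16 → NEW=0, ERR=139/16
(0,2): OLD=4813/256 → NEW=0, ERR=4813/256
(0,3): OLD=66459/4096 → NEW=0, ERR=66459/4096
(0,4): OLD=1055037/65536 → NEW=0, ERR=1055037/65536
(1,0): OLD=18353/256 → NEW=0, ERR=18353/256
(1,1): OLD=215895/2048 → NEW=0, ERR=215895/2048
(1,2): OLD=8492195/65536 → NEW=255, ERR=-8219485/65536
(1,3): OLD=6394471/262144 → NEW=0, ERR=6394471/262144
(1,4): OLD=388882517/4194304 → NEW=0, ERR=388882517/4194304
(2,0): OLD=5412269/32768 → NEW=255, ERR=-2943571/32768
(2,1): OLD=102347967/1048576 → NEW=0, ERR=102347967/1048576
(2,2): OLD=2292969213/16777216 → NEW=255, ERR=-1985220867/16777216
(2,3): OLD=27756179623/268435456 → NEW=0, ERR=27756179623/268435456
(2,4): OLD=887924316881/4294967296 → NEW=255, ERR=-207292343599/4294967296
(3,0): OLD=2956634717/16777216 → NEW=255, ERR=-1321555363/16777216
(3,1): OLD=20298933657/134217728 → NEW=255, ERR=-13926586983/134217728
(3,2): OLD=524478877283/4294967296 → NEW=0, ERR=524478877283/4294967296
(3,3): OLD=2149997278411/8589934592 → NEW=255, ERR=-40436042549/8589934592
(3,4): OLD=23546111546007/137438953472 → NEW=255, ERR=-11500821589353/137438953472
(4,0): OLD=431491518291/2147483648 → NEW=255, ERR=-116116811949/2147483648
(4,1): OLD=14011342544467/68719476736 → NEW=255, ERR=-3512124023213/68719476736
(4,2): OLD=280851936524349/1099511627776 → NEW=255, ERR=476471441469/1099511627776
(4,3): OLD=4321710548624979/17592186044416 → NEW=255, ERR=-164296892701101/17592186044416
(4,4): OLD=58960577329323461/281474976710656 → NEW=255, ERR=-12815541731893819/281474976710656
Output grid:
  Row 0: .....  (5 black, running=5)
  Row 1: ..#..  (4 black, running=9)
  Row 2: #.#.#  (2 black, running=11)
  Row 3: ##.##  (1 black, running=12)
  Row 4: #####  (0 black, running=12)

Answer: 12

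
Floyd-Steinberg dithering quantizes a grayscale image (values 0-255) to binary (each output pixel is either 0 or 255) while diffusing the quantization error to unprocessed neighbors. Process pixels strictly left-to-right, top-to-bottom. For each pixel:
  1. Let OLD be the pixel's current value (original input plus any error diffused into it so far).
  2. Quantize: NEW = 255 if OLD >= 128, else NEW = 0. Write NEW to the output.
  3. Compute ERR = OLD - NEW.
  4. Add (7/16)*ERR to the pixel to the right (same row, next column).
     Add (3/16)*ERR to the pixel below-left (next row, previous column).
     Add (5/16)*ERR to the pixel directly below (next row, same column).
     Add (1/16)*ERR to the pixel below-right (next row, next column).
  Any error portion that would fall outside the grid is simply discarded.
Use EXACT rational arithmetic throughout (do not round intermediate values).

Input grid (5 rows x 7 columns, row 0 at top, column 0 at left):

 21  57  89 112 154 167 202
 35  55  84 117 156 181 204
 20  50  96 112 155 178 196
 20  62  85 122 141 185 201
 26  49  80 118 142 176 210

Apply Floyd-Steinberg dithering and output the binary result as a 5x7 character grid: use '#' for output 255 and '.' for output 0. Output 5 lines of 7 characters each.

(0,0): OLD=21 → NEW=0, ERR=21
(0,1): OLD=1059/16 → NEW=0, ERR=1059/16
(0,2): OLD=30197/256 → NEW=0, ERR=30197/256
(0,3): OLD=670131/4096 → NEW=255, ERR=-374349/4096
(0,4): OLD=7472101/65536 → NEW=0, ERR=7472101/65536
(0,5): OLD=227416899/1048576 → NEW=255, ERR=-39969981/1048576
(0,6): OLD=3109207765/16777216 → NEW=255, ERR=-1168982315/16777216
(1,0): OLD=13817/256 → NEW=0, ERR=13817/256
(1,1): OLD=251343/2048 → NEW=0, ERR=251343/2048
(1,2): OLD=10587643/65536 → NEW=255, ERR=-6124037/65536
(1,3): OLD=20003487/262144 → NEW=0, ERR=20003487/262144
(1,4): OLD=3559368125/16777216 → NEW=255, ERR=-718821955/16777216
(1,5): OLD=19381688141/134217728 → NEW=255, ERR=-14843832499/134217728
(1,6): OLD=282304386531/2147483648 → NEW=255, ERR=-265303943709/2147483648
(2,0): OLD=1962069/32768 → NEW=0, ERR=1962069/32768
(2,1): OLD=105277687/1048576 → NEW=0, ERR=105277687/1048576
(2,2): OLD=2226363045/16777216 → NEW=255, ERR=-2051827035/16777216
(2,3): OLD=9189439165/134217728 → NEW=0, ERR=9189439165/134217728
(2,4): OLD=167071724621/1073741824 → NEW=255, ERR=-106732440499/1073741824
(2,5): OLD=2546351621231/34359738368 → NEW=0, ERR=2546351621231/34359738368
(2,6): OLD=100552264254201/549755813888 → NEW=255, ERR=-39635468287239/549755813888
(3,0): OLD=965308421/16777216 → NEW=0, ERR=965308421/16777216
(3,1): OLD=13335735201/134217728 → NEW=0, ERR=13335735201/134217728
(3,2): OLD=117428518259/1073741824 → NEW=0, ERR=117428518259/1073741824
(3,3): OLD=708501745781/4294967296 → NEW=255, ERR=-386714914699/4294967296
(3,4): OLD=48773895345157/549755813888 → NEW=0, ERR=48773895345157/549755813888
(3,5): OLD=999424595912927/4398046511104 → NEW=255, ERR=-122077264418593/4398046511104
(3,6): OLD=12030091004808321/70368744177664 → NEW=255, ERR=-5913938760495999/70368744177664
(4,0): OLD=134454117291/2147483648 → NEW=0, ERR=134454117291/2147483648
(4,1): OLD=4519795404591/34359738368 → NEW=255, ERR=-4241937879249/34359738368
(4,2): OLD=27208253136417/549755813888 → NEW=0, ERR=27208253136417/549755813888
(4,3): OLD=593672145276091/4398046511104 → NEW=255, ERR=-527829715055429/4398046511104
(4,4): OLD=3743140807869505/35184372088832 → NEW=0, ERR=3743140807869505/35184372088832
(4,5): OLD=229297416083679553/1125899906842624 → NEW=255, ERR=-57807060161189567/1125899906842624
(4,6): OLD=2874007385332049943/18014398509481984 → NEW=255, ERR=-1719664234585855977/18014398509481984
Row 0: ...#.##
Row 1: ..#.###
Row 2: ..#.#.#
Row 3: ...#.##
Row 4: .#.#.##

Answer: ...#.##
..#.###
..#.#.#
...#.##
.#.#.##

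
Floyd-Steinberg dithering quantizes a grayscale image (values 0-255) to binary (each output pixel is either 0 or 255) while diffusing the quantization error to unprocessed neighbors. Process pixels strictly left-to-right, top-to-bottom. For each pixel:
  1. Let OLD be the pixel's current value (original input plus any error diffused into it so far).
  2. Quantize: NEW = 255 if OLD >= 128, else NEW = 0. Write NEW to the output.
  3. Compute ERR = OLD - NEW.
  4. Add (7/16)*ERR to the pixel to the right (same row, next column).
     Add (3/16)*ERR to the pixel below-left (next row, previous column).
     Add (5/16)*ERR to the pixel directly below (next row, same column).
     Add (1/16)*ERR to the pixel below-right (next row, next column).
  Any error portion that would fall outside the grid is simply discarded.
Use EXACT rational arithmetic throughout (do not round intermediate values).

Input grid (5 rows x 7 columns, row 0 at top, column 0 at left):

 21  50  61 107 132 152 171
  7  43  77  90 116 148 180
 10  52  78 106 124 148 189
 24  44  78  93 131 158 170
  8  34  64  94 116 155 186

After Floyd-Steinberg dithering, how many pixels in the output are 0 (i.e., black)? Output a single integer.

Answer: 22

Derivation:
(0,0): OLD=21 → NEW=0, ERR=21
(0,1): OLD=947/16 → NEW=0, ERR=947/16
(0,2): OLD=22245/256 → NEW=0, ERR=22245/256
(0,3): OLD=593987/4096 → NEW=255, ERR=-450493/4096
(0,4): OLD=5497301/65536 → NEW=0, ERR=5497301/65536
(0,5): OLD=197864659/1048576 → NEW=255, ERR=-69522221/1048576
(0,6): OLD=2382248389/16777216 → NEW=255, ERR=-1895941691/16777216
(1,0): OLD=6313/256 → NEW=0, ERR=6313/256
(1,1): OLD=184095/2048 → NEW=0, ERR=184095/2048
(1,2): OLD=8294155/65536 → NEW=0, ERR=8294155/65536
(1,3): OLD=34644527/262144 → NEW=255, ERR=-32202193/262144
(1,4): OLD=1160386861/16777216 → NEW=0, ERR=1160386861/16777216
(1,5): OLD=19004430909/134217728 → NEW=255, ERR=-15221089731/134217728
(1,6): OLD=195262916595/2147483648 → NEW=0, ERR=195262916595/2147483648
(2,0): OLD=1132485/32768 → NEW=0, ERR=1132485/32768
(2,1): OLD=126334535/1048576 → NEW=0, ERR=126334535/1048576
(2,2): OLD=2564327317/16777216 → NEW=255, ERR=-1713862763/16777216
(2,3): OLD=5878440749/134217728 → NEW=0, ERR=5878440749/134217728
(2,4): OLD=145850870013/1073741824 → NEW=255, ERR=-127953295107/1073741824
(2,5): OLD=2810526236479/34359738368 → NEW=0, ERR=2810526236479/34359738368
(2,6): OLD=135301966836649/549755813888 → NEW=255, ERR=-4885765704791/549755813888
(3,0): OLD=962854389/16777216 → NEW=0, ERR=962854389/16777216
(3,1): OLD=12048073809/134217728 → NEW=0, ERR=12048073809/134217728
(3,2): OLD=108545936707/1073741824 → NEW=0, ERR=108545936707/1073741824
(3,3): OLD=524784979717/4294967296 → NEW=0, ERR=524784979717/4294967296
(3,4): OLD=90869902807541/549755813888 → NEW=255, ERR=-49317829733899/549755813888
(3,5): OLD=594615302040367/4398046511104 → NEW=255, ERR=-526886558291153/4398046511104
(3,6): OLD=8438797332242481/70368744177664 → NEW=0, ERR=8438797332242481/70368744177664
(4,0): OLD=91838266171/2147483648 → NEW=0, ERR=91838266171/2147483648
(4,1): OLD=3549465854463/34359738368 → NEW=0, ERR=3549465854463/34359738368
(4,2): OLD=93077129351505/549755813888 → NEW=255, ERR=-47110603189935/549755813888
(4,3): OLD=370271469584587/4398046511104 → NEW=0, ERR=370271469584587/4398046511104
(4,4): OLD=3869340783350961/35184372088832 → NEW=0, ERR=3869340783350961/35184372088832
(4,5): OLD=205538041655016305/1125899906842624 → NEW=255, ERR=-81566434589852815/1125899906842624
(4,6): OLD=3319933908291542631/18014398509481984 → NEW=255, ERR=-1273737711626363289/18014398509481984
Output grid:
  Row 0: ...#.##  (4 black, running=4)
  Row 1: ...#.#.  (5 black, running=9)
  Row 2: ..#.#.#  (4 black, running=13)
  Row 3: ....##.  (5 black, running=18)
  Row 4: ..#..##  (4 black, running=22)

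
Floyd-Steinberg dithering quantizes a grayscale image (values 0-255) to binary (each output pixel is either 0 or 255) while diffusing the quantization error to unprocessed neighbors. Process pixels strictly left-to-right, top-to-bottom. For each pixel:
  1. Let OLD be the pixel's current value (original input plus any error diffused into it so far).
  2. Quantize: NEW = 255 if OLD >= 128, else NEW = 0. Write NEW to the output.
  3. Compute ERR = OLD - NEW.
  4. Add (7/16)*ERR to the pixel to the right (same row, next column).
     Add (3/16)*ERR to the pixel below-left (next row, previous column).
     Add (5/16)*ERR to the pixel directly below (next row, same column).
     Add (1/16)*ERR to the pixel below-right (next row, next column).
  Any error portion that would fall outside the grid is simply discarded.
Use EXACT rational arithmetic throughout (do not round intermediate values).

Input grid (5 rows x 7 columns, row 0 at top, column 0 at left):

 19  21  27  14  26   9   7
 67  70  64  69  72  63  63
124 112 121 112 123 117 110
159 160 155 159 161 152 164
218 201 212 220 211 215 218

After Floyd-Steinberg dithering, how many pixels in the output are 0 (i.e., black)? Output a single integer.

Answer: 18

Derivation:
(0,0): OLD=19 → NEW=0, ERR=19
(0,1): OLD=469/16 → NEW=0, ERR=469/16
(0,2): OLD=10195/256 → NEW=0, ERR=10195/256
(0,3): OLD=128709/4096 → NEW=0, ERR=128709/4096
(0,4): OLD=2604899/65536 → NEW=0, ERR=2604899/65536
(0,5): OLD=27671477/1048576 → NEW=0, ERR=27671477/1048576
(0,6): OLD=311140851/16777216 → NEW=0, ERR=311140851/16777216
(1,0): OLD=20079/256 → NEW=0, ERR=20079/256
(1,1): OLD=250121/2048 → NEW=0, ERR=250121/2048
(1,2): OLD=9017789/65536 → NEW=255, ERR=-7693891/65536
(1,3): OLD=9803961/262144 → NEW=0, ERR=9803961/262144
(1,4): OLD=1806826315/16777216 → NEW=0, ERR=1806826315/16777216
(1,5): OLD=16686606395/134217728 → NEW=0, ERR=16686606395/134217728
(1,6): OLD=268085297685/2147483648 → NEW=0, ERR=268085297685/2147483648
(2,0): OLD=5616755/32768 → NEW=255, ERR=-2739085/32768
(2,1): OLD=101171233/1048576 → NEW=0, ERR=101171233/1048576
(2,2): OLD=2368439971/16777216 → NEW=255, ERR=-1909750109/16777216
(2,3): OLD=11642315339/134217728 → NEW=0, ERR=11642315339/134217728
(2,4): OLD=236494597947/1073741824 → NEW=255, ERR=-37309567173/1073741824
(2,5): OLD=5868213621609/34359738368 → NEW=255, ERR=-2893519662231/34359738368
(2,6): OLD=65937096943983/549755813888 → NEW=0, ERR=65937096943983/549755813888
(3,0): OLD=2532837443/16777216 → NEW=255, ERR=-1745352637/16777216
(3,1): OLD=15847120647/134217728 → NEW=0, ERR=15847120647/134217728
(3,2): OLD=207638334725/1073741824 → NEW=255, ERR=-66165830395/1073741824
(3,3): OLD=624994573139/4294967296 → NEW=255, ERR=-470222087341/4294967296
(3,4): OLD=50508592137283/549755813888 → NEW=0, ERR=50508592137283/549755813888
(3,5): OLD=818896751898745/4398046511104 → NEW=255, ERR=-302605108432775/4398046511104
(3,6): OLD=11689351647101223/70368744177664 → NEW=255, ERR=-6254678118203097/70368744177664
(4,0): OLD=445878691725/2147483648 → NEW=255, ERR=-101729638515/2147483648
(4,1): OLD=6841569474217/34359738368 → NEW=255, ERR=-1920163809623/34359738368
(4,2): OLD=85292085803143/549755813888 → NEW=255, ERR=-54895646738297/549755813888
(4,3): OLD=683788836534525/4398046511104 → NEW=255, ERR=-437713023796995/4398046511104
(4,4): OLD=6207417398831975/35184372088832 → NEW=255, ERR=-2764597483820185/35184372088832
(4,5): OLD=166856771962022503/1125899906842624 → NEW=255, ERR=-120247704282846617/1125899906842624
(4,6): OLD=2507563787872108033/18014398509481984 → NEW=255, ERR=-2086107832045797887/18014398509481984
Output grid:
  Row 0: .......  (7 black, running=7)
  Row 1: ..#....  (6 black, running=13)
  Row 2: #.#.##.  (3 black, running=16)
  Row 3: #.##.##  (2 black, running=18)
  Row 4: #######  (0 black, running=18)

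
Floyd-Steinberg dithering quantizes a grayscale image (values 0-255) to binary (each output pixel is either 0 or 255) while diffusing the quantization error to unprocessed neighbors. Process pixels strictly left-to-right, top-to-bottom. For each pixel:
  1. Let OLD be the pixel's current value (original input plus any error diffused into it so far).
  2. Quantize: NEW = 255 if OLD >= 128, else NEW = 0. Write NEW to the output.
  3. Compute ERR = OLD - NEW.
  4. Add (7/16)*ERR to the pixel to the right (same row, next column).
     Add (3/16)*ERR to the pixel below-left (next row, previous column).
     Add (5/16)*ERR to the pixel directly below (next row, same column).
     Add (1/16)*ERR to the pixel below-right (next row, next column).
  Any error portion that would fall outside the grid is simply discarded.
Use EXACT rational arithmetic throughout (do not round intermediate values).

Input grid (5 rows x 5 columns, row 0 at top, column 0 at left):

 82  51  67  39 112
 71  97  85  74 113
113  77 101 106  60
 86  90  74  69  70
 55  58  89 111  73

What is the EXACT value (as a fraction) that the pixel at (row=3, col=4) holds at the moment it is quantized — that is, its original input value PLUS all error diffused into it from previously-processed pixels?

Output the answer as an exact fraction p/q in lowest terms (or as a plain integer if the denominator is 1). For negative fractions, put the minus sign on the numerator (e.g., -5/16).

Answer: 6445433571939/68719476736

Derivation:
(0,0): OLD=82 → NEW=0, ERR=82
(0,1): OLD=695/8 → NEW=0, ERR=695/8
(0,2): OLD=13441/128 → NEW=0, ERR=13441/128
(0,3): OLD=173959/2048 → NEW=0, ERR=173959/2048
(0,4): OLD=4887729/32768 → NEW=255, ERR=-3468111/32768
(1,0): OLD=14453/128 → NEW=0, ERR=14453/128
(1,1): OLD=203123/1024 → NEW=255, ERR=-57997/1024
(1,2): OLD=3748399/32768 → NEW=0, ERR=3748399/32768
(1,3): OLD=17997347/131072 → NEW=255, ERR=-15426013/131072
(1,4): OLD=70767241/2097152 → NEW=0, ERR=70767241/2097152
(2,0): OLD=2255521/16384 → NEW=255, ERR=-1922399/16384
(2,1): OLD=19122235/524288 → NEW=0, ERR=19122235/524288
(2,2): OLD=1066170353/8388608 → NEW=0, ERR=1066170353/8388608
(2,3): OLD=18562744515/134217728 → NEW=255, ERR=-15662776125/134217728
(2,4): OLD=26058865813/2147483648 → NEW=0, ERR=26058865813/2147483648
(3,0): OLD=471203153/8388608 → NEW=0, ERR=471203153/8388608
(3,1): OLD=9561019581/67108864 → NEW=255, ERR=-7551740739/67108864
(3,2): OLD=96390011631/2147483648 → NEW=0, ERR=96390011631/2147483648
(3,3): OLD=267955768327/4294967296 → NEW=0, ERR=267955768327/4294967296
(3,4): OLD=6445433571939/68719476736 → NEW=0, ERR=6445433571939/68719476736
Target (3,4): original=70, with diffused error = 6445433571939/68719476736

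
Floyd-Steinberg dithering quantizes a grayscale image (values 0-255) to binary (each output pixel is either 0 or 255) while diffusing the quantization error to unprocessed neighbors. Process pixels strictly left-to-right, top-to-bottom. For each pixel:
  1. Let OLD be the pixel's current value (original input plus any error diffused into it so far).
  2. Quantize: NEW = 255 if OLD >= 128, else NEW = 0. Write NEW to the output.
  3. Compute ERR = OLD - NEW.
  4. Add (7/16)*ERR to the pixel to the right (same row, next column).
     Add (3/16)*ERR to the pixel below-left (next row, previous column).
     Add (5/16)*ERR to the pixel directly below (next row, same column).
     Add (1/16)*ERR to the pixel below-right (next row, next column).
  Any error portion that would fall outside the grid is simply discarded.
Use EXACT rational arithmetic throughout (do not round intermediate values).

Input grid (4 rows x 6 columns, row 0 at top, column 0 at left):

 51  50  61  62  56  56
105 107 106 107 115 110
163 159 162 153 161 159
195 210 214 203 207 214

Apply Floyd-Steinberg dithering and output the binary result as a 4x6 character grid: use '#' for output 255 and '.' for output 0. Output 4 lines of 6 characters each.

Answer: ......
#.##.#
#.#.##
######

Derivation:
(0,0): OLD=51 → NEW=0, ERR=51
(0,1): OLD=1157/16 → NEW=0, ERR=1157/16
(0,2): OLD=23715/256 → NEW=0, ERR=23715/256
(0,3): OLD=419957/4096 → NEW=0, ERR=419957/4096
(0,4): OLD=6609715/65536 → NEW=0, ERR=6609715/65536
(0,5): OLD=104988261/1048576 → NEW=0, ERR=104988261/1048576
(1,0): OLD=34431/256 → NEW=255, ERR=-30849/256
(1,1): OLD=199545/2048 → NEW=0, ERR=199545/2048
(1,2): OLD=13193709/65536 → NEW=255, ERR=-3517971/65536
(1,3): OLD=36767145/262144 → NEW=255, ERR=-30079575/262144
(1,4): OLD=2038402715/16777216 → NEW=0, ERR=2038402715/16777216
(1,5): OLD=53887867085/268435456 → NEW=255, ERR=-14563174195/268435456
(2,0): OLD=4705859/32768 → NEW=255, ERR=-3649981/32768
(2,1): OLD=129099793/1048576 → NEW=0, ERR=129099793/1048576
(2,2): OLD=3081382003/16777216 → NEW=255, ERR=-1196808077/16777216
(2,3): OLD=14141055899/134217728 → NEW=0, ERR=14141055899/134217728
(2,4): OLD=978045727057/4294967296 → NEW=255, ERR=-117170933423/4294967296
(2,5): OLD=9462977426503/68719476736 → NEW=255, ERR=-8060489141177/68719476736
(3,0): OLD=3074859539/16777216 → NEW=255, ERR=-1203330541/16777216
(3,1): OLD=26408450455/134217728 → NEW=255, ERR=-7817070185/134217728
(3,2): OLD=207958813749/1073741824 → NEW=255, ERR=-65845351371/1073741824
(3,3): OLD=13711057214879/68719476736 → NEW=255, ERR=-3812409352801/68719476736
(3,4): OLD=87298560001471/549755813888 → NEW=255, ERR=-52889172539969/549755813888
(3,5): OLD=1174722253847505/8796093022208 → NEW=255, ERR=-1068281466815535/8796093022208
Row 0: ......
Row 1: #.##.#
Row 2: #.#.##
Row 3: ######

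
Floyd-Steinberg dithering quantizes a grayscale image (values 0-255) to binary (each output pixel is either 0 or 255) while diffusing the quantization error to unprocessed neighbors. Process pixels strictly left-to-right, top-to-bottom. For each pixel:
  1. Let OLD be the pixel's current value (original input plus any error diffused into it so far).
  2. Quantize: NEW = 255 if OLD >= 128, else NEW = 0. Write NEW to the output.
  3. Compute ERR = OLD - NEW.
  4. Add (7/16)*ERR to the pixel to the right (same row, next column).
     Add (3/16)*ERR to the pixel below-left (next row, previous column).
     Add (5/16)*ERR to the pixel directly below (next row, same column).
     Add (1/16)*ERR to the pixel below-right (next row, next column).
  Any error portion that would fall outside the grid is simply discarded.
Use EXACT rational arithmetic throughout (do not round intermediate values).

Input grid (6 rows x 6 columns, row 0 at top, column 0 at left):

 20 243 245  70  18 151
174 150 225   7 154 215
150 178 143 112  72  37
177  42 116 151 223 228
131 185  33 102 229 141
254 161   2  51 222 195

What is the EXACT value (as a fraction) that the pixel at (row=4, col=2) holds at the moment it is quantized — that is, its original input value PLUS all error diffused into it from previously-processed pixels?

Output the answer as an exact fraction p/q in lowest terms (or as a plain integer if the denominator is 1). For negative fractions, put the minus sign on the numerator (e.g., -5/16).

(0,0): OLD=20 → NEW=0, ERR=20
(0,1): OLD=1007/4 → NEW=255, ERR=-13/4
(0,2): OLD=15589/64 → NEW=255, ERR=-731/64
(0,3): OLD=66563/1024 → NEW=0, ERR=66563/1024
(0,4): OLD=760853/16384 → NEW=0, ERR=760853/16384
(0,5): OLD=44909715/262144 → NEW=255, ERR=-21937005/262144
(1,0): OLD=11497/64 → NEW=255, ERR=-4823/64
(1,1): OLD=58943/512 → NEW=0, ERR=58943/512
(1,2): OLD=4649483/16384 → NEW=255, ERR=471563/16384
(1,3): OLD=3139103/65536 → NEW=0, ERR=3139103/65536
(1,4): OLD=745915053/4194304 → NEW=255, ERR=-323632467/4194304
(1,5): OLD=10602796459/67108864 → NEW=255, ERR=-6509963861/67108864
(2,0): OLD=1212709/8192 → NEW=255, ERR=-876251/8192
(2,1): OLD=44004999/262144 → NEW=255, ERR=-22841721/262144
(2,2): OLD=545466517/4194304 → NEW=255, ERR=-524081003/4194304
(2,3): OLD=2000980717/33554432 → NEW=0, ERR=2000980717/33554432
(2,4): OLD=63117093895/1073741824 → NEW=0, ERR=63117093895/1073741824
(2,5): OLD=473827796641/17179869184 → NEW=0, ERR=473827796641/17179869184
(3,0): OLD=533666485/4194304 → NEW=0, ERR=533666485/4194304
(3,1): OLD=1353008241/33554432 → NEW=0, ERR=1353008241/33554432
(3,2): OLD=26932022611/268435456 → NEW=0, ERR=26932022611/268435456
(3,3): OLD=3723600339529/17179869184 → NEW=255, ERR=-657266302391/17179869184
(3,4): OLD=32096131080201/137438953472 → NEW=255, ERR=-2950802055159/137438953472
(3,5): OLD=507753787763943/2199023255552 → NEW=255, ERR=-52997142401817/2199023255552
(4,0): OLD=95735773595/536870912 → NEW=255, ERR=-41166308965/536870912
(4,1): OLD=1639115841791/8589934592 → NEW=255, ERR=-551317479169/8589934592
(4,2): OLD=8691714768525/274877906944 → NEW=0, ERR=8691714768525/274877906944
Target (4,2): original=33, with diffused error = 8691714768525/274877906944

Answer: 8691714768525/274877906944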